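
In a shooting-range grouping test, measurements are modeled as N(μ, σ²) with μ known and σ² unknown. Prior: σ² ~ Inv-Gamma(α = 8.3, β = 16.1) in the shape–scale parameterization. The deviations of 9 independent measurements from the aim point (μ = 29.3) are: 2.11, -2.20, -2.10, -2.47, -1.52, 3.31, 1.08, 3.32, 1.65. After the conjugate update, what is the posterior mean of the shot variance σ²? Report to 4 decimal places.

With known mean μ and an Inverse-Gamma(α, β) prior on σ², the Normal likelihood is conjugate: posterior is Inv-Gamma(α + n/2, β + Σ(xᵢ−μ)²/2).
Σ(xᵢ−μ)² = (2.11)² + (-2.20)² + (-2.10)² + (-2.47)² + (-1.52)² + (3.31)² + (1.08)² + (3.32)² + (1.65)² = 47.9808.
Posterior: Inv-Gamma(8.3 + 9/2, 16.1 + 47.9808/2) = Inv-Gamma(12.80, 40.09040).
E[σ²|data] = β/(α−1) = 40.09040/11.80 = 3.3975.

3.3975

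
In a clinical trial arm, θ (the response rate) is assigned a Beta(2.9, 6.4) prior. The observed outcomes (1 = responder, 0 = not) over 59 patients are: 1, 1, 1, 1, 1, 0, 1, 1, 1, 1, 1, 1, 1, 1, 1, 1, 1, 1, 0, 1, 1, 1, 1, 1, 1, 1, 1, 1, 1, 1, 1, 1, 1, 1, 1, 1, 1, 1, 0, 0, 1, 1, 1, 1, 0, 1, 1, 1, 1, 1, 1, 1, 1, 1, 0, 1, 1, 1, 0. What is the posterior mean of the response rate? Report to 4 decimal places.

0.8038

The Beta prior is conjugate to a Binomial/Bernoulli likelihood; the update adds successes to α and failures to β.
Posterior: Beta(α+k, β+n−k) = Beta(2.9+52, 6.4+7) = Beta(54.9, 13.4).
Posterior mean = α/(α+β) = 54.9/68.3 = 0.8038.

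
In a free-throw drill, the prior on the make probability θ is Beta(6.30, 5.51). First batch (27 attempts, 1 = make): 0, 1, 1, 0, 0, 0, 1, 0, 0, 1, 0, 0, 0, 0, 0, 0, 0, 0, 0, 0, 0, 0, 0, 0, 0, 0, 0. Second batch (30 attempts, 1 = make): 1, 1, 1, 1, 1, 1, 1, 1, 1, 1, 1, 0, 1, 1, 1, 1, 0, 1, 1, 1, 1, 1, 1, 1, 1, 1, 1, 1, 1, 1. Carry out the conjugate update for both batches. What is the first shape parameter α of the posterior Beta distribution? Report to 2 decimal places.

The Beta prior is conjugate to a Binomial/Bernoulli likelihood; the update adds successes to α and failures to β.
After batch 1: Beta(6.30+4, 5.51+23) = Beta(10.30, 28.51).
After batch 2: Beta(10.30+28, 28.51+2) = Beta(38.30, 30.51).
Posterior α = 38.30.

38.30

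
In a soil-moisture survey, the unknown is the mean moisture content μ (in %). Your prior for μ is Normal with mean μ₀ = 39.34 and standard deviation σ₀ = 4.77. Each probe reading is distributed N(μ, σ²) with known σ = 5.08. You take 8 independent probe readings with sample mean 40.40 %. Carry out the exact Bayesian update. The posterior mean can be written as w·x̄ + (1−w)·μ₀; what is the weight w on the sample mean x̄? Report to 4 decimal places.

0.8758

For Normal data with known variance σ², a Normal(μ₀, σ₀²) prior on μ is conjugate. Posterior precision = 1/σ₀² + n/σ²; posterior mean is the precision-weighted average of μ₀ and x̄.
σ₀² = 4.77² = 22.7529, σ² = 5.08² = 25.8064. Prior precision 1/σ₀² = 1/22.7529; data precision n/σ² = 8/25.8064.
w = (n/σ²)/(1/σ₀² + n/σ²) = n·σ₀²/(σ² + n·σ₀²) = 8·22.7529/(25.8064 + 8·22.7529) = 182.0232/207.8296 = 0.8758.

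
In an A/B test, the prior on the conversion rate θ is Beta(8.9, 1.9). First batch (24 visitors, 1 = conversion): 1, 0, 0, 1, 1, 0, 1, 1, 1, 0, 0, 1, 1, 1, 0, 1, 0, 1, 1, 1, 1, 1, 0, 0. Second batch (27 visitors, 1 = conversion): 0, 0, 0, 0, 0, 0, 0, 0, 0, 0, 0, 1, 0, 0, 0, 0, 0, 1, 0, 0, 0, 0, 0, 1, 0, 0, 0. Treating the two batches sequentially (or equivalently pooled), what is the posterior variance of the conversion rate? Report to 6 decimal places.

The Beta prior is conjugate to a Binomial/Bernoulli likelihood; the update adds successes to α and failures to β.
After batch 1: Beta(8.9+15, 1.9+9) = Beta(23.9, 10.9).
After batch 2: Beta(23.9+3, 10.9+24) = Beta(26.9, 34.9).
Var = αβ/((α+β)²(α+β+1)) = 26.9·34.9/(61.8²·62.8) = 0.003914.

0.003914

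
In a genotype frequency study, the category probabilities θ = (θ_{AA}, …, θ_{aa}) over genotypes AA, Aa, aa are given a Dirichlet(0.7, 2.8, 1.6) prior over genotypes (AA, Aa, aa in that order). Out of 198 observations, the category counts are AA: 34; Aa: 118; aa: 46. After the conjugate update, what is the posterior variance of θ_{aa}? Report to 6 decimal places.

The Dirichlet prior is conjugate to the Multinomial likelihood: each posterior αⱼ = prior αⱼ + observed count nⱼ.
Posterior concentration: (34.7, 120.8, 47.6), total = 203.1.
Var[θ_j] = α_j(Σα−α_j)/((Σα)²(Σα+1)) = 47.6·155.5/(203.1²·204.1) = 0.000879.

0.000879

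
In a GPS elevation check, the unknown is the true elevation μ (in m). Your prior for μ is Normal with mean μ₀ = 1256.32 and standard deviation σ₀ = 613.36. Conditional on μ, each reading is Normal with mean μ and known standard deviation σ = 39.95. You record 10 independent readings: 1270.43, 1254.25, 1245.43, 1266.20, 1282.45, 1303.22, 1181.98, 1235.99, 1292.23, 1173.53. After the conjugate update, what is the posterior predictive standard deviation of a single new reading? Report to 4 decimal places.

41.8991

For Normal data with known variance σ², a Normal(μ₀, σ₀²) prior on μ is conjugate. Posterior precision = 1/σ₀² + n/σ²; posterior mean is the precision-weighted average of μ₀ and x̄.
σ₀² = 613.36² = 376210.4896, σ² = 39.95² = 1596.0025; σ² + n·σ₀² = 1596.0025 + 10·376210.4896 = 3763700.8985.
Posterior precision = 1/σ₀² + n/σ² = 1/376210.4896 + 10/1596.0025 = (σ² + n·σ₀²)/(σ₀²σ²) = 3763700.8985/(376210.4896·1596.0025); posterior variance σₙ² = σ₀²σ²/(σ² + n·σ₀²) = 376210.4896·1596.0025/3763700.8985 = 159.532571.
Predictive variance for one new observation = σₙ² + σ² = 376210.4896·1596.0025/3763700.8985 + 1596.0025 = σ²·(σ₀² + 3763700.8985)/3763700.8985 = 1596.0025·4139911.3881/3763700.8985 = 1755.535071; SD = √(1596.0025·4139911.3881/3763700.8985) = 41.8991.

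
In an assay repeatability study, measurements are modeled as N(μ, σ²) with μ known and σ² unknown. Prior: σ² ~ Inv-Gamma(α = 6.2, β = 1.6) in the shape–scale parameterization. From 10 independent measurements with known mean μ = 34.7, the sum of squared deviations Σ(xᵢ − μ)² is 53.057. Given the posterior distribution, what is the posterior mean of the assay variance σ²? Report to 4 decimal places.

With known mean μ and an Inverse-Gamma(α, β) prior on σ², the Normal likelihood is conjugate: posterior is Inv-Gamma(α + n/2, β + Σ(xᵢ−μ)²/2).
Posterior: Inv-Gamma(6.2 + 10/2, 1.6 + 53.057/2) = Inv-Gamma(11.20, 28.1285).
E[σ²|data] = β/(α−1) = 28.1285/10.20 = 2.7577.

2.7577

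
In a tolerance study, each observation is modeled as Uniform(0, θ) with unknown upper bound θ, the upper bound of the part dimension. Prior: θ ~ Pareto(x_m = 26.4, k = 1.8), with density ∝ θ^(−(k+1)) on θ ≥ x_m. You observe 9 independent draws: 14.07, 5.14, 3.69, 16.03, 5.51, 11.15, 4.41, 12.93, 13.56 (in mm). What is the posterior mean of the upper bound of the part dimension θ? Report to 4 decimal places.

29.0939

A Pareto(scale x_m, shape k) prior on the upper bound θ of Uniform(0, θ) is conjugate: posterior is Pareto(max(x_m, max xᵢ), k + n).
Sample maximum = 16.03; prior scale x_m = 26.4 → posterior scale = max = 26.40.
Posterior shape = 1.8 + 9 = 10.8.
E[θ|data] = k·x_m/(k−1) = 10.8·26.40/9.8 = 29.0939.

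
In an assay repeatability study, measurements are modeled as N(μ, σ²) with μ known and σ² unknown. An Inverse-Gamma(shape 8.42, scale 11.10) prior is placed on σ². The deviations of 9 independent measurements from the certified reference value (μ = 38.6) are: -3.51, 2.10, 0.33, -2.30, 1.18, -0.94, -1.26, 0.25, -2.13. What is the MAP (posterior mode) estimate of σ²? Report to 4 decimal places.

With known mean μ and an Inverse-Gamma(α, β) prior on σ², the Normal likelihood is conjugate: posterior is Inv-Gamma(α + n/2, β + Σ(xᵢ−μ)²/2).
Σ(xᵢ−μ)² = (-3.51)² + (2.10)² + (0.33)² + (-2.30)² + (1.18)² + (-0.94)² + (-1.26)² + (0.25)² + (-2.13)² = 30.5920.
Posterior: Inv-Gamma(8.42 + 9/2, 11.10 + 30.5920/2) = Inv-Gamma(12.92, 26.39600).
Mode = β/(α+1) = 26.39600/13.92 = 1.8963.

1.8963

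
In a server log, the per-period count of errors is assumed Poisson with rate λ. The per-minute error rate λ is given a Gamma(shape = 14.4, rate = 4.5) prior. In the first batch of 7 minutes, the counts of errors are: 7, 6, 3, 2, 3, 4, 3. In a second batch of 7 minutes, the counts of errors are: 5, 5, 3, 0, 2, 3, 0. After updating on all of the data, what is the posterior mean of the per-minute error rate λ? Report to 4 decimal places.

3.2649

With a Gamma(shape α, rate β) prior, the Poisson likelihood is conjugate: the posterior is Gamma(α + ΣXᵢ, β + n).
Batch 1: sum of counts S = 28 over n = 7 minutes.
After batch 1: Gamma(α+S, β+n) = Gamma(14.4+28, 4.5+7) = Gamma(42.4, 11.5).
Batch 2: sum of counts S = 18 over n = 7 minutes.
After batch 2: Gamma(α+S, β+n) = Gamma(42.4+18, 11.5+7) = Gamma(60.4, 18.5).
Posterior mean = α/β = 60.4/18.5 = 3.2649.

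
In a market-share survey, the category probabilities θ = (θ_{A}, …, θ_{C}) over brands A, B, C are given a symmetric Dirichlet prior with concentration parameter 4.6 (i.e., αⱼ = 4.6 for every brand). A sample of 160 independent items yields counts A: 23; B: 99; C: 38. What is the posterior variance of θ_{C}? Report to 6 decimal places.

0.001059

The Dirichlet prior is conjugate to the Multinomial likelihood: each posterior αⱼ = prior αⱼ + observed count nⱼ.
Posterior concentration: (27.6, 103.6, 42.6), total = 173.8.
Var[θ_j] = α_j(Σα−α_j)/((Σα)²(Σα+1)) = 42.6·131.2/(173.8²·174.8) = 0.001059.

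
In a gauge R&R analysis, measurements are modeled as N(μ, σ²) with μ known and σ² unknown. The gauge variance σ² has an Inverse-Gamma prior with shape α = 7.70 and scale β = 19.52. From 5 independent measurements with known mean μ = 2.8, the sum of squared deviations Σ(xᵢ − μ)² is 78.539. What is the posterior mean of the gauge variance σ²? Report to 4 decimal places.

6.3902

With known mean μ and an Inverse-Gamma(α, β) prior on σ², the Normal likelihood is conjugate: posterior is Inv-Gamma(α + n/2, β + Σ(xᵢ−μ)²/2).
Posterior: Inv-Gamma(7.70 + 5/2, 19.52 + 78.539/2) = Inv-Gamma(10.20, 58.7895).
E[σ²|data] = β/(α−1) = 58.7895/9.20 = 6.3902.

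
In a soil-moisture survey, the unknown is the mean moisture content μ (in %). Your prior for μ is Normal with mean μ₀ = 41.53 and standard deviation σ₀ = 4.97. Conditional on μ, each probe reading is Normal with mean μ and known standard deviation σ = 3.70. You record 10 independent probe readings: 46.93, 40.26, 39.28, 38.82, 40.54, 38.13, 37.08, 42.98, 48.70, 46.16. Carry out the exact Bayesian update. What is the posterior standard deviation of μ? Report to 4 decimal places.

For Normal data with known variance σ², a Normal(μ₀, σ₀²) prior on μ is conjugate. Posterior precision = 1/σ₀² + n/σ²; posterior mean is the precision-weighted average of μ₀ and x̄.
σ₀² = 4.97² = 24.7009, σ² = 3.70² = 13.69; σ² + n·σ₀² = 13.69 + 10·24.7009 = 260.699.
Posterior precision = 1/σ₀² + n/σ² = 1/24.7009 + 10/13.69 = (σ² + n·σ₀²)/(σ₀²σ²) = 260.699/(24.7009·13.69); posterior variance σₙ² = σ₀²σ²/(σ² + n·σ₀²) = 24.7009·13.69/260.699 = 1.297110.
Posterior SD = √σₙ² = √(24.7009·13.69/260.699) = 1.1389.

1.1389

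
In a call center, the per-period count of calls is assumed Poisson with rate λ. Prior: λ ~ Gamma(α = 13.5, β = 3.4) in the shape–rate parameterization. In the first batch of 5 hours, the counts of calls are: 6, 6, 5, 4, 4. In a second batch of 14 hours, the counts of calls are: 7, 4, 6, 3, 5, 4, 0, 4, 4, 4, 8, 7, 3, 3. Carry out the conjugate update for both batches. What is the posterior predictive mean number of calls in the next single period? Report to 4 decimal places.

4.4866

With a Gamma(shape α, rate β) prior, the Poisson likelihood is conjugate: the posterior is Gamma(α + ΣXᵢ, β + n).
Batch 1: sum of counts S = 25 over n = 5 hours.
After batch 1: Gamma(α+S, β+n) = Gamma(13.5+25, 3.4+5) = Gamma(38.5, 8.4).
Batch 2: sum of counts S = 62 over n = 14 hours.
After batch 2: Gamma(α+S, β+n) = Gamma(38.5+62, 8.4+14) = Gamma(100.5, 22.4).
The predictive distribution for one future period is NegBinom with mean α/β = 4.4866.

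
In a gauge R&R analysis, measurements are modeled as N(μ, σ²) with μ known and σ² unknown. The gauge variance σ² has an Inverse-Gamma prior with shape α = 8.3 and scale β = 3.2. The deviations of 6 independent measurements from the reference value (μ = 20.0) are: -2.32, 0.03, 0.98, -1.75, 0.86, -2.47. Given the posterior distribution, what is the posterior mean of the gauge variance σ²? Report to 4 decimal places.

With known mean μ and an Inverse-Gamma(α, β) prior on σ², the Normal likelihood is conjugate: posterior is Inv-Gamma(α + n/2, β + Σ(xᵢ−μ)²/2).
Σ(xᵢ−μ)² = (-2.32)² + (0.03)² + (0.98)² + (-1.75)² + (0.86)² + (-2.47)² = 16.2467.
Posterior: Inv-Gamma(8.3 + 6/2, 3.2 + 16.2467/2) = Inv-Gamma(11.30, 11.32335).
E[σ²|data] = β/(α−1) = 11.32335/10.30 = 1.0994.

1.0994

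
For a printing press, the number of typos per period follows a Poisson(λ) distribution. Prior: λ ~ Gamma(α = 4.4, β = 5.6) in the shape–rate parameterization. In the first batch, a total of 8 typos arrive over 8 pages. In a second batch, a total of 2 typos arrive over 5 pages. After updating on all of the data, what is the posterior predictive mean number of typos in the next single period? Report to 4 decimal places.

0.7742

With a Gamma(shape α, rate β) prior, the Poisson likelihood is conjugate: the posterior is Gamma(α + ΣXᵢ, β + n).
After batch 1: Gamma(α+S, β+n) = Gamma(4.4+8, 5.6+8) = Gamma(12.4, 13.6).
After batch 2: Gamma(α+S, β+n) = Gamma(12.4+2, 13.6+5) = Gamma(14.4, 18.6).
The predictive distribution for one future period is NegBinom with mean α/β = 0.7742.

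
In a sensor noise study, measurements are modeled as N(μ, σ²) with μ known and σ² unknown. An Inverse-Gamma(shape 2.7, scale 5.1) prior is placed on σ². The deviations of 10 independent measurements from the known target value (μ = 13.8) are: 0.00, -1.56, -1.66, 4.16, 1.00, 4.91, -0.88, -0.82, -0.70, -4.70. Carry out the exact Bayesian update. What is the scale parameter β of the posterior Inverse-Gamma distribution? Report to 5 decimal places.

With known mean μ and an Inverse-Gamma(α, β) prior on σ², the Normal likelihood is conjugate: posterior is Inv-Gamma(α + n/2, β + Σ(xᵢ−μ)²/2).
Σ(xᵢ−μ)² = (0.00)² + (-1.56)² + (-1.66)² + (4.16)² + (1.00)² + (4.91)² + (-0.88)² + (-0.82)² + (-0.70)² + (-4.70)² = 71.6297.
Posterior: Inv-Gamma(2.7 + 10/2, 5.1 + 71.6297/2) = Inv-Gamma(7.70, 40.91485).
Posterior β = 40.91485.

40.91485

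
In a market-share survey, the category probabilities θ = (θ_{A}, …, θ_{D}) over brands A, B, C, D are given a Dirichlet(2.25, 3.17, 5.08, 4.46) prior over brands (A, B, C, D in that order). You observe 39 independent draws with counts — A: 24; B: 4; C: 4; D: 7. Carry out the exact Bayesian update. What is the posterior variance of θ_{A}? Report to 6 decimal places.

The Dirichlet prior is conjugate to the Multinomial likelihood: each posterior αⱼ = prior αⱼ + observed count nⱼ.
Posterior concentration: (26.25, 7.17, 9.08, 11.46), total = 53.96.
Var[θ_j] = α_j(Σα−α_j)/((Σα)²(Σα+1)) = 26.25·27.71/(53.96²·54.96) = 0.004545.

0.004545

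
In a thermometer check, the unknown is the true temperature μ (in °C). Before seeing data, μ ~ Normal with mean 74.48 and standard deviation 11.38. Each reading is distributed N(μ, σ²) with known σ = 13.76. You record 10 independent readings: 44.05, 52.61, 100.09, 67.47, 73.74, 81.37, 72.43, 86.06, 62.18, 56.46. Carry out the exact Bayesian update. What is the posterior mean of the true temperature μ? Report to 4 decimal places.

For Normal data with known variance σ², a Normal(μ₀, σ₀²) prior on μ is conjugate. Posterior precision = 1/σ₀² + n/σ²; posterior mean is the precision-weighted average of μ₀ and x̄.
Σxᵢ = 44.05 + 52.61 + 100.09 + 67.47 + 73.74 + 81.37 + 72.43 + 86.06 + 62.18 + 56.46 = 696.46, so n·x̄ = 696.46.
σ₀² = 11.38² = 129.5044, σ² = 13.76² = 189.3376; σ² + n·σ₀² = 189.3376 + 10·129.5044 = 1484.3816.
Posterior mean = (μ₀/σ₀² + n·x̄/σ²)/(1/σ₀² + n/σ²) = (σ²·μ₀ + σ₀²·n·x̄)/(σ² + n·σ₀²) = (189.3376·74.48 + 129.5044·696.46)/1484.3816 = 104296.498872/1484.3816 = 70.2626.

70.2626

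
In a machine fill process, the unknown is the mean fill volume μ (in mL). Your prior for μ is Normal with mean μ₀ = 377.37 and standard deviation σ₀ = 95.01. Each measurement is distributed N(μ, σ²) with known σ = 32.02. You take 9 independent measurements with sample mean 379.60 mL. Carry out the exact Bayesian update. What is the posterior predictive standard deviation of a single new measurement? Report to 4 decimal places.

33.7310

For Normal data with known variance σ², a Normal(μ₀, σ₀²) prior on μ is conjugate. Posterior precision = 1/σ₀² + n/σ²; posterior mean is the precision-weighted average of μ₀ and x̄.
σ₀² = 95.01² = 9026.9001, σ² = 32.02² = 1025.2804; σ² + n·σ₀² = 1025.2804 + 9·9026.9001 = 82267.3813.
Posterior precision = 1/σ₀² + n/σ² = 1/9026.9001 + 9/1025.2804 = (σ² + n·σ₀²)/(σ₀²σ²) = 82267.3813/(9026.9001·1025.2804); posterior variance σₙ² = σ₀²σ²/(σ² + n·σ₀²) = 9026.9001·1025.2804/82267.3813 = 112.500284.
Predictive variance for one new observation = σₙ² + σ² = 9026.9001·1025.2804/82267.3813 + 1025.2804 = σ²·(σ₀² + 82267.3813)/82267.3813 = 1025.2804·91294.2814/82267.3813 = 1137.780684; SD = √(1025.2804·91294.2814/82267.3813) = 33.7310.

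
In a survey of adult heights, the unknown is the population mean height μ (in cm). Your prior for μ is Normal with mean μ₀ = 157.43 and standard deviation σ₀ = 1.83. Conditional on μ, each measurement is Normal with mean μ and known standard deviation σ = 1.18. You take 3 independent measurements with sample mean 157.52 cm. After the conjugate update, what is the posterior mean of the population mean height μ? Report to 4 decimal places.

157.5090

For Normal data with known variance σ², a Normal(μ₀, σ₀²) prior on μ is conjugate. Posterior precision = 1/σ₀² + n/σ²; posterior mean is the precision-weighted average of μ₀ and x̄.
n·x̄ = 3·157.52 = 472.56.
σ₀² = 1.83² = 3.3489, σ² = 1.18² = 1.3924; σ² + n·σ₀² = 1.3924 + 3·3.3489 = 11.4391.
Posterior mean = (μ₀/σ₀² + n·x̄/σ²)/(1/σ₀² + n/σ²) = (σ²·μ₀ + σ₀²·n·x̄)/(σ² + n·σ₀²) = (1.3924·157.43 + 3.3489·472.56)/11.4391 = 1801.761716/11.4391 = 157.5090.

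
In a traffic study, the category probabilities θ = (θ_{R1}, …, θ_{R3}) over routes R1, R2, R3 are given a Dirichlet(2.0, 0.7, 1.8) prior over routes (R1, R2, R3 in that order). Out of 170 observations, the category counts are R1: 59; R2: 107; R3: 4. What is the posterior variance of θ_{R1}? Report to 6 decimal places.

0.001296

The Dirichlet prior is conjugate to the Multinomial likelihood: each posterior αⱼ = prior αⱼ + observed count nⱼ.
Posterior concentration: (61.0, 107.7, 5.8), total = 174.5.
Var[θ_j] = α_j(Σα−α_j)/((Σα)²(Σα+1)) = 61.0·113.5/(174.5²·175.5) = 0.001296.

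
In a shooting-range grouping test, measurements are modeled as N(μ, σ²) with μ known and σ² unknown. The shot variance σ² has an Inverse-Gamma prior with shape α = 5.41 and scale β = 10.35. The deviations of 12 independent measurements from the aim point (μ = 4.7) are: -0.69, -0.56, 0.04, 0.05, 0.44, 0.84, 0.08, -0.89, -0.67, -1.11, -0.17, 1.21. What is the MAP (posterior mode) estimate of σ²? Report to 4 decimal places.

With known mean μ and an Inverse-Gamma(α, β) prior on σ², the Normal likelihood is conjugate: posterior is Inv-Gamma(α + n/2, β + Σ(xᵢ−μ)²/2).
Σ(xᵢ−μ)² = (-0.69)² + (-0.56)² + (0.04)² + (0.05)² + (0.44)² + (0.84)² + (0.08)² + (-0.89)² + (-0.67)² + (-1.11)² + (-0.17)² + (1.21)² = 5.6655.
Posterior: Inv-Gamma(5.41 + 12/2, 10.35 + 5.6655/2) = Inv-Gamma(11.41, 13.18275).
Mode = β/(α+1) = 13.18275/12.41 = 1.0623.

1.0623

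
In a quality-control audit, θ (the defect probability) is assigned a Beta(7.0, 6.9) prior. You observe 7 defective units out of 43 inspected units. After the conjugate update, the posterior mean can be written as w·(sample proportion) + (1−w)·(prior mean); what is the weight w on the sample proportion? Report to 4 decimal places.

The Beta prior is conjugate to a Binomial/Bernoulli likelihood; the update adds successes to α and failures to β.
Posterior mean = (α₀+k)/(α₀+β₀+n) = [n/(α₀+β₀+n)]·(k/n) + [(α₀+β₀)/(α₀+β₀+n)]·α₀/(α₀+β₀), so only n and the prior enter the weight.
The weight on the data is w = n/(α₀+β₀+n) = 43/(7.0+6.9+43) = 43/56.9 = 0.7557.

0.7557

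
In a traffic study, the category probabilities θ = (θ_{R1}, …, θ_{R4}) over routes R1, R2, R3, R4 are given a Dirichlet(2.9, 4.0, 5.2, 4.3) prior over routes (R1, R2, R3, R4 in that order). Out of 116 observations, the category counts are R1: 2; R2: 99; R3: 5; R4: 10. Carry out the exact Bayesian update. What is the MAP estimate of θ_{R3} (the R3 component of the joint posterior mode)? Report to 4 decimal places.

0.0717

The Dirichlet prior is conjugate to the Multinomial likelihood: each posterior αⱼ = prior αⱼ + observed count nⱼ.
Posterior concentration: (4.9, 103.0, 10.2, 14.3), total = 132.4.
Joint mode component: (α_{R3}−1)/(Σα−K) = 9.2/128.4 = 0.0717.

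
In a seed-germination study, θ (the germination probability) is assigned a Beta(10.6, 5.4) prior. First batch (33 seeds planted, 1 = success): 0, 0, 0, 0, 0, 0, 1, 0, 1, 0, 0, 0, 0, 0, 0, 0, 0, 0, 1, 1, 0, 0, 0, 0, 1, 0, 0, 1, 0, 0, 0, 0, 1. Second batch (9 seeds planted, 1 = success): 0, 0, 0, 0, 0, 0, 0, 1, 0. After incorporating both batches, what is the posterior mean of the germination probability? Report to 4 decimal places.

The Beta prior is conjugate to a Binomial/Bernoulli likelihood; the update adds successes to α and failures to β.
After batch 1: Beta(10.6+7, 5.4+26) = Beta(17.6, 31.4).
After batch 2: Beta(17.6+1, 31.4+8) = Beta(18.6, 39.4).
Posterior mean = α/(α+β) = 18.6/58.0 = 0.3207.

0.3207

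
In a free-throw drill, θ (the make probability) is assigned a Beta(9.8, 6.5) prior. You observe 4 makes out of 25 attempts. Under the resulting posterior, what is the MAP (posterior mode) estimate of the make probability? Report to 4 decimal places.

The Beta prior is conjugate to a Binomial/Bernoulli likelihood; the update adds successes to α and failures to β.
Posterior: Beta(α+k, β+n−k) = Beta(9.8+4, 6.5+21) = Beta(13.8, 27.5).
Mode of Beta(a,b) for a,b>1 is (a−1)/(a+b−2) = 12.8/39.3 = 0.3257.

0.3257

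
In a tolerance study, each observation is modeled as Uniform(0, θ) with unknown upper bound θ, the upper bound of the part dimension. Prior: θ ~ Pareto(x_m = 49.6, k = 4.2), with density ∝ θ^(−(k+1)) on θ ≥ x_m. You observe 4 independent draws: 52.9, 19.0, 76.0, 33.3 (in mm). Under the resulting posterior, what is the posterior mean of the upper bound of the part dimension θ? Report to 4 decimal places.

A Pareto(scale x_m, shape k) prior on the upper bound θ of Uniform(0, θ) is conjugate: posterior is Pareto(max(x_m, max xᵢ), k + n).
Sample maximum = 76.0; prior scale x_m = 49.6 → posterior scale = max = 76.0.
Posterior shape = 4.2 + 4 = 8.2.
E[θ|data] = k·x_m/(k−1) = 8.2·76.0/7.2 = 86.5556.

86.5556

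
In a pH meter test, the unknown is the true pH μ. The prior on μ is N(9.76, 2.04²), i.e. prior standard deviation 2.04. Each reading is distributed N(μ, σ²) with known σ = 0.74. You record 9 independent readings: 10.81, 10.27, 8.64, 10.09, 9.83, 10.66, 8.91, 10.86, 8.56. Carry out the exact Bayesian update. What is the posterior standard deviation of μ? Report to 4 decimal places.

For Normal data with known variance σ², a Normal(μ₀, σ₀²) prior on μ is conjugate. Posterior precision = 1/σ₀² + n/σ²; posterior mean is the precision-weighted average of μ₀ and x̄.
σ₀² = 2.04² = 4.1616, σ² = 0.74² = 0.5476; σ² + n·σ₀² = 0.5476 + 9·4.1616 = 38.002.
Posterior precision = 1/σ₀² + n/σ² = 1/4.1616 + 9/0.5476 = (σ² + n·σ₀²)/(σ₀²σ²) = 38.002/(4.1616·0.5476); posterior variance σₙ² = σ₀²σ²/(σ² + n·σ₀²) = 4.1616·0.5476/38.002 = 0.059968.
Posterior SD = √σₙ² = √(4.1616·0.5476/38.002) = 0.2449.

0.2449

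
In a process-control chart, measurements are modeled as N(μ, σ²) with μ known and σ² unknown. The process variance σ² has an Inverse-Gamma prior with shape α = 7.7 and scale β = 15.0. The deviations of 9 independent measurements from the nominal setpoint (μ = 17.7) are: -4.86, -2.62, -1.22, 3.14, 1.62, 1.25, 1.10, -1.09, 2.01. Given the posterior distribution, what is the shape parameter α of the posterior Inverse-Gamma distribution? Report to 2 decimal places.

12.20

With known mean μ and an Inverse-Gamma(α, β) prior on σ², the Normal likelihood is conjugate: posterior is Inv-Gamma(α + n/2, β + Σ(xᵢ−μ)²/2).
Σ(xᵢ−μ)² = (-4.86)² + (-2.62)² + (-1.22)² + (3.14)² + (1.62)² + (1.25)² + (1.10)² + (-1.09)² + (2.01)² = 52.4571.
Posterior: Inv-Gamma(7.7 + 9/2, 15.0 + 52.4571/2) = Inv-Gamma(12.20, 41.22855).
Posterior α = 12.20.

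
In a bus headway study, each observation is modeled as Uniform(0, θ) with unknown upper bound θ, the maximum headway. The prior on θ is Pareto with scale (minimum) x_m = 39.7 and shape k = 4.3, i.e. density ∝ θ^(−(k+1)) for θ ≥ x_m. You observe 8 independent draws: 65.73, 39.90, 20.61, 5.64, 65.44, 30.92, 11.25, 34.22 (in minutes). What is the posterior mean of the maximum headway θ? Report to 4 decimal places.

A Pareto(scale x_m, shape k) prior on the upper bound θ of Uniform(0, θ) is conjugate: posterior is Pareto(max(x_m, max xᵢ), k + n).
Sample maximum = 65.73; prior scale x_m = 39.7 → posterior scale = max = 65.73.
Posterior shape = 4.3 + 8 = 12.3.
E[θ|data] = k·x_m/(k−1) = 12.3·65.73/11.3 = 71.5468.

71.5468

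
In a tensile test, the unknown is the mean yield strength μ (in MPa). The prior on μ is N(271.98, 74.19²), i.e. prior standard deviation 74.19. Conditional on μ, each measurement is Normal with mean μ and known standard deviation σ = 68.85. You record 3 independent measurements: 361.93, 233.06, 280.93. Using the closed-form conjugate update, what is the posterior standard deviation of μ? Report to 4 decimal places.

35.0382

For Normal data with known variance σ², a Normal(μ₀, σ₀²) prior on μ is conjugate. Posterior precision = 1/σ₀² + n/σ²; posterior mean is the precision-weighted average of μ₀ and x̄.
σ₀² = 74.19² = 5504.1561, σ² = 68.85² = 4740.3225; σ² + n·σ₀² = 4740.3225 + 3·5504.1561 = 21252.7908.
Posterior precision = 1/σ₀² + n/σ² = 1/5504.1561 + 3/4740.3225 = (σ² + n·σ₀²)/(σ₀²σ²) = 21252.7908/(5504.1561·4740.3225); posterior variance σₙ² = σ₀²σ²/(σ² + n·σ₀²) = 5504.1561·4740.3225/21252.7908 = 1227.672885.
Posterior SD = √σₙ² = √(5504.1561·4740.3225/21252.7908) = 35.0382.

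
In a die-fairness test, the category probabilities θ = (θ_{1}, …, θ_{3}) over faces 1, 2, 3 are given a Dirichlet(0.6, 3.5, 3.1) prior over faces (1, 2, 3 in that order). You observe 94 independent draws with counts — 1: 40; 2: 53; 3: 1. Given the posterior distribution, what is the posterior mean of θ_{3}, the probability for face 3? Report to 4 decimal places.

0.0405

The Dirichlet prior is conjugate to the Multinomial likelihood: each posterior αⱼ = prior αⱼ + observed count nⱼ.
Posterior concentration: (40.6, 56.5, 4.1), total = 101.2.
E[θ_{3}|data] = α_{3}/Σα = 4.1/101.2 = 0.0405.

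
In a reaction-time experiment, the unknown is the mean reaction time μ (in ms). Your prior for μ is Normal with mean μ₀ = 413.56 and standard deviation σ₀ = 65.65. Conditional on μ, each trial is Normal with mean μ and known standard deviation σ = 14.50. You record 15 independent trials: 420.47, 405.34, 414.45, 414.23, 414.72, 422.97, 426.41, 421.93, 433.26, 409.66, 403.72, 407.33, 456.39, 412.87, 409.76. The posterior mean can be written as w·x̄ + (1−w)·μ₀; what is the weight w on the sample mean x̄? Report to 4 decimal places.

0.9968

For Normal data with known variance σ², a Normal(μ₀, σ₀²) prior on μ is conjugate. Posterior precision = 1/σ₀² + n/σ²; posterior mean is the precision-weighted average of μ₀ and x̄.
σ₀² = 65.65² = 4309.9225, σ² = 14.50² = 210.25. Prior precision 1/σ₀² = 1/4309.9225; data precision n/σ² = 15/210.25.
w = (n/σ²)/(1/σ₀² + n/σ²) = n·σ₀²/(σ² + n·σ₀²) = 15·4309.9225/(210.25 + 15·4309.9225) = 64648.8375/64859.0875 = 0.9968.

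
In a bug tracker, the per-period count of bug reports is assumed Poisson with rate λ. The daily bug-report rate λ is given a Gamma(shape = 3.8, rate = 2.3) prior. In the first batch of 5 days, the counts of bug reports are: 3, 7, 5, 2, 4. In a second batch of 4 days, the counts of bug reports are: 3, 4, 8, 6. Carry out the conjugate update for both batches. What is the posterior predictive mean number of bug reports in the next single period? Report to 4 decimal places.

4.0531

With a Gamma(shape α, rate β) prior, the Poisson likelihood is conjugate: the posterior is Gamma(α + ΣXᵢ, β + n).
Batch 1: sum of counts S = 21 over n = 5 days.
After batch 1: Gamma(α+S, β+n) = Gamma(3.8+21, 2.3+5) = Gamma(24.8, 7.3).
Batch 2: sum of counts S = 21 over n = 4 days.
After batch 2: Gamma(α+S, β+n) = Gamma(24.8+21, 7.3+4) = Gamma(45.8, 11.3).
The predictive distribution for one future period is NegBinom with mean α/β = 4.0531.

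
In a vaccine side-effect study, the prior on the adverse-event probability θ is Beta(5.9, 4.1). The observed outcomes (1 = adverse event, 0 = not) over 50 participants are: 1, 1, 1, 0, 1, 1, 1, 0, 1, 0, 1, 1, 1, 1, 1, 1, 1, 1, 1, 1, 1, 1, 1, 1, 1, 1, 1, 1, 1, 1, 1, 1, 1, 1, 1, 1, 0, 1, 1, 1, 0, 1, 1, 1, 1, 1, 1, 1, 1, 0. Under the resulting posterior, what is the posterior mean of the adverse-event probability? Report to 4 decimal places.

0.8317

The Beta prior is conjugate to a Binomial/Bernoulli likelihood; the update adds successes to α and failures to β.
Posterior: Beta(α+k, β+n−k) = Beta(5.9+44, 4.1+6) = Beta(49.9, 10.1).
Posterior mean = α/(α+β) = 49.9/60.0 = 0.8317.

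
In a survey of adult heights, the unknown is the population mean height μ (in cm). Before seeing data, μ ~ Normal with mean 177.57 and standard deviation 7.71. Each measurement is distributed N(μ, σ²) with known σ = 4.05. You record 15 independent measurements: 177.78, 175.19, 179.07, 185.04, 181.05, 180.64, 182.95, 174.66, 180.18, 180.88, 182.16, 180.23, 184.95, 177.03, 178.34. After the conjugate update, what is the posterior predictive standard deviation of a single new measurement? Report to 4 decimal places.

4.1805

For Normal data with known variance σ², a Normal(μ₀, σ₀²) prior on μ is conjugate. Posterior precision = 1/σ₀² + n/σ²; posterior mean is the precision-weighted average of μ₀ and x̄.
σ₀² = 7.71² = 59.4441, σ² = 4.05² = 16.4025; σ² + n·σ₀² = 16.4025 + 15·59.4441 = 908.064.
Posterior precision = 1/σ₀² + n/σ² = 1/59.4441 + 15/16.4025 = (σ² + n·σ₀²)/(σ₀²σ²) = 908.064/(59.4441·16.4025); posterior variance σₙ² = σ₀²σ²/(σ² + n·σ₀²) = 59.4441·16.4025/908.064 = 1.073748.
Predictive variance for one new observation = σₙ² + σ² = 59.4441·16.4025/908.064 + 16.4025 = σ²·(σ₀² + 908.064)/908.064 = 16.4025·967.5081/908.064 = 17.476248; SD = √(16.4025·967.5081/908.064) = 4.1805.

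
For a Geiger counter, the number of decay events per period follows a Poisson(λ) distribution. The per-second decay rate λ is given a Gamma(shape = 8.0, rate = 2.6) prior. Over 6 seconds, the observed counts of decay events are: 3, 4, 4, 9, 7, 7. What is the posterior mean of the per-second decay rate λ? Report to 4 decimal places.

With a Gamma(shape α, rate β) prior, the Poisson likelihood is conjugate: the posterior is Gamma(α + ΣXᵢ, β + n).
Sum of counts S = 34 over n = 6 seconds.
Posterior: Gamma(α+S, β+n) = Gamma(8.0+34, 2.6+6) = Gamma(42.0, 8.6).
Posterior mean = α/β = 42.0/8.6 = 4.8837.

4.8837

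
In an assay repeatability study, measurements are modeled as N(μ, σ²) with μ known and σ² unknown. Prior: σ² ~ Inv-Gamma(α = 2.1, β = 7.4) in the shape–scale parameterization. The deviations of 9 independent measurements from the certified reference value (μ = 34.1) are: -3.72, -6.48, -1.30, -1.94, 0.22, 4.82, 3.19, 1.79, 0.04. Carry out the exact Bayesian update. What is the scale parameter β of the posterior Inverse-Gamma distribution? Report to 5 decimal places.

56.37250

With known mean μ and an Inverse-Gamma(α, β) prior on σ², the Normal likelihood is conjugate: posterior is Inv-Gamma(α + n/2, β + Σ(xᵢ−μ)²/2).
Σ(xᵢ−μ)² = (-3.72)² + (-6.48)² + (-1.30)² + (-1.94)² + (0.22)² + (4.82)² + (3.19)² + (1.79)² + (0.04)² = 97.9450.
Posterior: Inv-Gamma(2.1 + 9/2, 7.4 + 97.9450/2) = Inv-Gamma(6.60, 56.37250).
Posterior β = 56.37250.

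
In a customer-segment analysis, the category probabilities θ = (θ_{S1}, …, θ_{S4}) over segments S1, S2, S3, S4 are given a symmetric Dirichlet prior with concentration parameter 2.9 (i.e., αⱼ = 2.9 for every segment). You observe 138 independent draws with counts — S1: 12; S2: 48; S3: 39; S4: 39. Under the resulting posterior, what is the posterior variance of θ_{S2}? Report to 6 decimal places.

The Dirichlet prior is conjugate to the Multinomial likelihood: each posterior αⱼ = prior αⱼ + observed count nⱼ.
Posterior concentration: (14.9, 50.9, 41.9, 41.9), total = 149.6.
Var[θ_j] = α_j(Σα−α_j)/((Σα)²(Σα+1)) = 50.9·98.7/(149.6²·150.6) = 0.001491.

0.001491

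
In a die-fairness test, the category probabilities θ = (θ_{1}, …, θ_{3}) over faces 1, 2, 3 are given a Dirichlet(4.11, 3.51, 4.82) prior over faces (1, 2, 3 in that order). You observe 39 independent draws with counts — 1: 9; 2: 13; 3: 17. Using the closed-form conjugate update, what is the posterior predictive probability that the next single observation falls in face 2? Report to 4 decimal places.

The Dirichlet prior is conjugate to the Multinomial likelihood: each posterior αⱼ = prior αⱼ + observed count nⱼ.
Posterior concentration: (13.11, 16.51, 21.82), total = 51.44.
P(next = 2 | data) = α_{2}/Σα = 0.3210.

0.3210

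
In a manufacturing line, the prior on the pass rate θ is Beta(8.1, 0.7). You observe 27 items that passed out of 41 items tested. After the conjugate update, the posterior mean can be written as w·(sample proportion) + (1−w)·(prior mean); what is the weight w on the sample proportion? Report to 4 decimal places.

The Beta prior is conjugate to a Binomial/Bernoulli likelihood; the update adds successes to α and failures to β.
Posterior mean = (α₀+k)/(α₀+β₀+n) = [n/(α₀+β₀+n)]·(k/n) + [(α₀+β₀)/(α₀+β₀+n)]·α₀/(α₀+β₀), so only n and the prior enter the weight.
The weight on the data is w = n/(α₀+β₀+n) = 41/(8.1+0.7+41) = 41/49.8 = 0.8233.

0.8233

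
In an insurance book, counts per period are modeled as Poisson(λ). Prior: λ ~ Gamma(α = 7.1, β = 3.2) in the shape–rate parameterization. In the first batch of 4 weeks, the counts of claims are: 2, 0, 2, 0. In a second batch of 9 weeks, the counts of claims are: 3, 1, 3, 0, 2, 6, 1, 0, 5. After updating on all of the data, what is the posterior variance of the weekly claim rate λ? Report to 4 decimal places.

0.1223

With a Gamma(shape α, rate β) prior, the Poisson likelihood is conjugate: the posterior is Gamma(α + ΣXᵢ, β + n).
Batch 1: sum of counts S = 4 over n = 4 weeks.
After batch 1: Gamma(α+S, β+n) = Gamma(7.1+4, 3.2+4) = Gamma(11.1, 7.2).
Batch 2: sum of counts S = 21 over n = 9 weeks.
After batch 2: Gamma(α+S, β+n) = Gamma(11.1+21, 7.2+9) = Gamma(32.1, 16.2).
Var = α/β² = 32.1/16.2² = 0.1223.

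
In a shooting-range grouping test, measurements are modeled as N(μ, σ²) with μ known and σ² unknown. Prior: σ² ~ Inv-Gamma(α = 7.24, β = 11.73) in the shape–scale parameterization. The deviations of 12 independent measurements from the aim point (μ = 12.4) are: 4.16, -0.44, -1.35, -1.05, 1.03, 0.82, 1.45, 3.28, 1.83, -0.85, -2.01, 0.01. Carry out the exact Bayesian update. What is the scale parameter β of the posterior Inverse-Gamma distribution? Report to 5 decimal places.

33.29500

With known mean μ and an Inverse-Gamma(α, β) prior on σ², the Normal likelihood is conjugate: posterior is Inv-Gamma(α + n/2, β + Σ(xᵢ−μ)²/2).
Σ(xᵢ−μ)² = (4.16)² + (-0.44)² + (-1.35)² + (-1.05)² + (1.03)² + (0.82)² + (1.45)² + (3.28)² + (1.83)² + (-0.85)² + (-2.01)² + (0.01)² = 43.1300.
Posterior: Inv-Gamma(7.24 + 12/2, 11.73 + 43.1300/2) = Inv-Gamma(13.24, 33.29500).
Posterior β = 33.29500.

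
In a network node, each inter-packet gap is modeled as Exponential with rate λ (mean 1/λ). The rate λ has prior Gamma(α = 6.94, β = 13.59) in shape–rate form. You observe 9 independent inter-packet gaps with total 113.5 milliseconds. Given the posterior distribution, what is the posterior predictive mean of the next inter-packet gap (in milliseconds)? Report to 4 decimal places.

8.5067

With a Gamma(shape α, rate β) prior on the exponential rate λ, the posterior after n observations with total T = Σxᵢ is Gamma(α+n, β+T).
Posterior: Gamma(6.94+9, 13.59+113.5) = Gamma(15.94, 127.09).
The predictive distribution for the next observation is Lomax; its mean is β/(α−1) = 127.09/14.94 = 8.5067.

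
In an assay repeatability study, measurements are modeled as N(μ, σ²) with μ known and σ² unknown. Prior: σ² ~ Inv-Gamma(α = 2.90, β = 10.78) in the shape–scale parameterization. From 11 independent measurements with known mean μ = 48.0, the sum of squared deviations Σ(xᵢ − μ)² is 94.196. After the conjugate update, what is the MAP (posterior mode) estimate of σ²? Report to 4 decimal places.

6.1572

With known mean μ and an Inverse-Gamma(α, β) prior on σ², the Normal likelihood is conjugate: posterior is Inv-Gamma(α + n/2, β + Σ(xᵢ−μ)²/2).
Posterior: Inv-Gamma(2.90 + 11/2, 10.78 + 94.196/2) = Inv-Gamma(8.40, 57.8780).
Mode = β/(α+1) = 57.8780/9.40 = 6.1572.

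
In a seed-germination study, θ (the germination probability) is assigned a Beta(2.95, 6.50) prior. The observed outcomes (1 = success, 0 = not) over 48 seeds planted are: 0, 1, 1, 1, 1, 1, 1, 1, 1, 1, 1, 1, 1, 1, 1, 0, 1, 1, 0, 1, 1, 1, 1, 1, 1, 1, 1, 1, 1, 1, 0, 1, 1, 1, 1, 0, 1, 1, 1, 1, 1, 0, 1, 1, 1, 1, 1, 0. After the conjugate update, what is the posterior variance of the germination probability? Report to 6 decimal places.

The Beta prior is conjugate to a Binomial/Bernoulli likelihood; the update adds successes to α and failures to β.
Posterior: Beta(α+k, β+n−k) = Beta(2.95+41, 6.50+7) = Beta(43.95, 13.50).
Var = αβ/((α+β)²(α+β+1)) = 43.95·13.50/(57.45²·58.45) = 0.003076.

0.003076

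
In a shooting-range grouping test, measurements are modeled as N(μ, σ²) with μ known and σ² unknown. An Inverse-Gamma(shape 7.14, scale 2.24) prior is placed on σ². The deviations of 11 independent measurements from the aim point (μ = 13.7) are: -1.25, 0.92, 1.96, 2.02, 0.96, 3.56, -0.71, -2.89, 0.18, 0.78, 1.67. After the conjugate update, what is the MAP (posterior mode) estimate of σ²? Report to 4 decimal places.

With known mean μ and an Inverse-Gamma(α, β) prior on σ², the Normal likelihood is conjugate: posterior is Inv-Gamma(α + n/2, β + Σ(xᵢ−μ)²/2).
Σ(xᵢ−μ)² = (-1.25)² + (0.92)² + (1.96)² + (2.02)² + (0.96)² + (3.56)² + (-0.71)² + (-2.89)² + (0.18)² + (0.78)² + (1.67)² = 36.2120.
Posterior: Inv-Gamma(7.14 + 11/2, 2.24 + 36.2120/2) = Inv-Gamma(12.64, 20.34600).
Mode = β/(α+1) = 20.34600/13.64 = 1.4916.

1.4916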